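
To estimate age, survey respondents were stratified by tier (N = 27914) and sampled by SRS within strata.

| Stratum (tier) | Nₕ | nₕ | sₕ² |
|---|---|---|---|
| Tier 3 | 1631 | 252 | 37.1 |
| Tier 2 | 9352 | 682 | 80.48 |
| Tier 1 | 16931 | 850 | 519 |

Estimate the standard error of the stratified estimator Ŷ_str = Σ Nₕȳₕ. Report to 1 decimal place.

Var(Ŷ_str) = Σₕ Nₕ²(1 − fₕ)sₕ²/nₕ.
Tier 3: 1631²·(1 − 252/1631)·37.1/252 = 331124.71.
Tier 2: 9352²·(1 − 682/9352)·80.48/682 = 9.5681327 × 10^6.
Tier 1: 16931²·(1 − 850/16931)·519/850 = 1.6624328 × 10^8.
Sum = 1.7614254 × 10^8.
SE = √(1.7614254 × 10^8) = 13271.9.

13271.9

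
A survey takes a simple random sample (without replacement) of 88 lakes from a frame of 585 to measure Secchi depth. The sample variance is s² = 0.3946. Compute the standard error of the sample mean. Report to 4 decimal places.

Under SRS without replacement, Var(ȳ) = (1 − f)·s²/n with f = n/N = 88/585 = 0.15042735.
Var(ȳ) = (1 − 0.15042735)·0.3946/88 = 0.84957265·0.0044840909 = 0.003809561.
SE(ȳ) = √(0.003809561) = 0.0617.

0.0617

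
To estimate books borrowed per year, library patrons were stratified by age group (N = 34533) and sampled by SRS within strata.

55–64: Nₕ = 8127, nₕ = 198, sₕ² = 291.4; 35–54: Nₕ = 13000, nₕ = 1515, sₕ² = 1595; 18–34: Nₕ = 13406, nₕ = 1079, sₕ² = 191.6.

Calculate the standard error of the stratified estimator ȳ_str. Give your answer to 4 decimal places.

0.4857

Var(ȳ_str) = Σₕ Wₕ²(1 − fₕ)sₕ²/nₕ with Wₕ = Nₕ/N, N = 34533.
55–64: Wₕ = 0.23534011; term = 0.23534011²·(1 − 0.02436323)·291.4/198 = 0.079525135.
35–54: Wₕ = 0.37645151; term = 0.37645151²·(1 − 0.11653846)·1595/1515 = 0.13181165.
18–34: Wₕ = 0.38820838; term = 0.38820838²·(1 − 0.08048635)·191.6/1079 = 0.024607192.
Sum = 0.23594398.
SE = √(0.23594398) = 0.4857.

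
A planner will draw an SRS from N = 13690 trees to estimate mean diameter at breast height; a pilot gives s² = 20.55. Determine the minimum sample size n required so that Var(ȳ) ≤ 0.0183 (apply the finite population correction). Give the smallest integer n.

1038

Without fpc, n₀ = s²/D = 20.55/0.0183 = 1122.9508.
With fpc, (1 − n/N)·s²/n ≤ D requires n ≥ n₀/(1 + n₀/N) = 1122.9508/(1 + 1122.9508/13690) = 1037.8213.
Rounding up, n = 1038.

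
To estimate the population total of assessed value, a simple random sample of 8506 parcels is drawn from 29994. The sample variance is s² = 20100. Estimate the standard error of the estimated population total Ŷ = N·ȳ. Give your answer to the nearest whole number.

Var(Ŷ) = N²·Var(ȳ) = N²·(1 − n/N)·s²/n.
f = 8506/29994 = 0.28359005; Var(ȳ) = 0.71640995·20100/8506 = 1.6929038.
Var(Ŷ) = 29994² · 1.6929038 = 1.523004 × 10^9.
SE(Ŷ) = √(1.523004 × 10^9) = 39026.

39026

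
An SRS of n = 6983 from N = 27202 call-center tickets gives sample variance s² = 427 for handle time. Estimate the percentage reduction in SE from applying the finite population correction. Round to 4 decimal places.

13.7857

f = n/N = 6983/27202 = 0.25670907.
SE_no-fpc = √(s²/n) = 0.24728223; SE_fpc = √((1−f)s²/n) = 0.2131927.
Ratio = √(1−f) = 0.86214322. Reduction = 100·(1 − 0.86214322) = 13.7857%.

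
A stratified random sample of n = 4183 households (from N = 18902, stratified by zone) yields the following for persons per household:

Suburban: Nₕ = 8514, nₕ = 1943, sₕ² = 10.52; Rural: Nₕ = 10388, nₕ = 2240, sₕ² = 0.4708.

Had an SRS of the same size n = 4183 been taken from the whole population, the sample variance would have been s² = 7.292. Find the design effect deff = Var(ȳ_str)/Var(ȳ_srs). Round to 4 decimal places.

Var(ȳ_str) = Σ Wₕ²(1−fₕ)sₕ²/nₕ with Wₕ = Nₕ/18902:
  Suburban: (8514/18902)²·(1−1943/8514)·10.52/1943 = 8.4779829 × 10^-4
  Rural: (10388/18902)²·(1−2240/10388)·0.4708/2240 = 4.9791577 × 10^-5
  → Var(ȳ_str) = 8.9758987 × 10^-4.
Var(ȳ_srs) = (1 − 4183/18902)·7.292/4183 = 0.0013574672.
deff = (8.9758987 × 10^-4) / 0.0013574672 = 0.6612.

0.6612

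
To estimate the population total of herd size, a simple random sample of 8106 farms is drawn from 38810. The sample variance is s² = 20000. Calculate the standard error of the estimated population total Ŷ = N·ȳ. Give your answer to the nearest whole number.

54223

Var(Ŷ) = N²·Var(ȳ) = N²·(1 − n/N)·s²/n.
f = 8106/38810 = 0.20886369; Var(ȳ) = 0.79113631·20000/8106 = 1.9519771.
Var(Ŷ) = 38810² · 1.9519771 = 2.9400993 × 10^9.
SE(Ŷ) = √(2.9400993 × 10^9) = 54223.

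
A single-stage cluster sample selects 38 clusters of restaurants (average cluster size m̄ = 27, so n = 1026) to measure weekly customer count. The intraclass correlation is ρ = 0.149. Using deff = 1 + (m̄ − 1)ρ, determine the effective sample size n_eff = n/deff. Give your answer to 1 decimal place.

210.5

deff = 1 + (27 − 1)·0.149 = 1 + 3.874 = 4.874.
n_eff = 1026 / 4.874 = 210.5.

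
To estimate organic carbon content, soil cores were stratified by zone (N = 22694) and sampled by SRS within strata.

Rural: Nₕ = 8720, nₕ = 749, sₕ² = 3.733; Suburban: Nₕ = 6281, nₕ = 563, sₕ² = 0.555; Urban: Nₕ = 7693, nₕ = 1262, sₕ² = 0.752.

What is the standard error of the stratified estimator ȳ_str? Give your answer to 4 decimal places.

0.0283

Var(ȳ_str) = Σₕ Wₕ²(1 − fₕ)sₕ²/nₕ with Wₕ = Nₕ/N, N = 22694.
Rural: Wₕ = 0.38424253; term = 0.38424253²·(1 − 0.08589450)·3.733/749 = 6.7264105 × 10^-4.
Suburban: Wₕ = 0.27676919; term = 0.27676919²·(1 − 0.08963541)·0.555/563 = 6.87441 × 10^-5.
Urban: Wₕ = 0.33898828; term = 0.33898828²·(1 − 0.16404524)·0.752/1262 = 5.724145 × 10^-5.
Sum = 7.986266 × 10^-4.
SE = √(7.986266 × 10^-4) = 0.0283.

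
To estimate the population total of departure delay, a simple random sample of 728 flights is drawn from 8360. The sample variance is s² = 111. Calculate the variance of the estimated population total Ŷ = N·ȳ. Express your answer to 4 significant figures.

Var(Ŷ) = N²·Var(ȳ) = N²·(1 − n/N)·s²/n.
f = 728/8360 = 0.08708134; Var(ȳ) = 0.91291866·111/728 = 0.13919502.
Var(Ŷ) = 8360² · 0.13919502 = 9.7282843 × 10^6.

9.728 × 10^6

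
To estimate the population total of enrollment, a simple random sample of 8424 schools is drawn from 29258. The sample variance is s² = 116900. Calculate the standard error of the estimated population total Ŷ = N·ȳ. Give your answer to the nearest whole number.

91972

Var(Ŷ) = N²·Var(ȳ) = N²·(1 − n/N)·s²/n.
f = 8424/29258 = 0.28792125; Var(ȳ) = 0.71207875·116900/8424 = 9.8815296.
Var(Ŷ) = 29258² · 9.8815296 = 8.4588914 × 10^9.
SE(Ŷ) = √(8.4588914 × 10^9) = 91972.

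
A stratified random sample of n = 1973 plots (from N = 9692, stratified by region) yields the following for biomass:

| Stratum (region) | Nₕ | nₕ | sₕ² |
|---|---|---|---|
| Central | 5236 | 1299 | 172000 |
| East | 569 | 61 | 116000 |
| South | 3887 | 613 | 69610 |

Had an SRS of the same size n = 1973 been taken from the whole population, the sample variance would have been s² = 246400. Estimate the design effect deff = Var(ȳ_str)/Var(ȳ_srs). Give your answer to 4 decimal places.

0.5056

Var(ȳ_str) = Σ Wₕ²(1−fₕ)sₕ²/nₕ with Wₕ = Nₕ/9692:
  Central: (5236/9692)²·(1−1299/5236)·172000/1299 = 29.057453
  East: (569/9692)²·(1−61/569)·116000/61 = 5.8516363
  South: (3887/9692)²·(1−613/3887)·69610/613 = 15.384294
  → Var(ȳ_str) = 50.293383.
Var(ȳ_srs) = (1 − 1973/9692)·246400/1973 = 99.462931.
deff = 50.293383 / 99.462931 = 0.5056.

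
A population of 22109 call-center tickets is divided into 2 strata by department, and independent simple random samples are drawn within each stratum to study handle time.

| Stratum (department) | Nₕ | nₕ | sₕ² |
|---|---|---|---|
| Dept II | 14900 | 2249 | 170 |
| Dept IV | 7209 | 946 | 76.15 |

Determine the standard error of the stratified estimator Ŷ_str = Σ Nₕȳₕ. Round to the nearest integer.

Var(Ŷ_str) = Σₕ Nₕ²(1 − fₕ)sₕ²/nₕ.
Dept II: 14900²·(1 − 2249/14900)·170/2249 = 1.4248547 × 10^7.
Dept IV: 7209²·(1 − 946/7209)·76.15/946 = 3.6344292 × 10^6.
Sum = 1.7882976 × 10^7.
SE = √(1.7882976 × 10^7) = 4229.

4229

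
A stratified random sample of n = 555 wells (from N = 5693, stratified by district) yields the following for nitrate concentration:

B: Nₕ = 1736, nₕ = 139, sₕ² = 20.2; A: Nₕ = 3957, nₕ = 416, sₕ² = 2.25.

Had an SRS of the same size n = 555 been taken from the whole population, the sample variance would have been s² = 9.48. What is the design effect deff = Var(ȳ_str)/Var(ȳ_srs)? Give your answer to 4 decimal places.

0.9581

Var(ȳ_str) = Σ Wₕ²(1−fₕ)sₕ²/nₕ with Wₕ = Nₕ/5693:
  B: (1736/5693)²·(1−139/1736)·20.2/139 = 0.012431079
  A: (3957/5693)²·(1−416/3957)·2.25/416 = 0.0023382923
  → Var(ȳ_str) = 0.014769371.
Var(ȳ_srs) = (1 − 555/5693)·9.48/555 = 0.015415878.
deff = 0.014769371 / 0.015415878 = 0.9581.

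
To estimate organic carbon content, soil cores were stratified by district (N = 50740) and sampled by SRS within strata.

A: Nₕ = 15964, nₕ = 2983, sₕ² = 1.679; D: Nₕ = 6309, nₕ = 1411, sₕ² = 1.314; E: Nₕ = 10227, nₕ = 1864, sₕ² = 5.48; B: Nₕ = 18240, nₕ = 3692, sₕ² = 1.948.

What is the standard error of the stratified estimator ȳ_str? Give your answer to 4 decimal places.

Var(ȳ_str) = Σₕ Wₕ²(1 − fₕ)sₕ²/nₕ with Wₕ = Nₕ/N, N = 50740.
A: Wₕ = 0.31462357; term = 0.31462357²·(1 − 0.18685793)·1.679/2983 = 4.5305026 × 10^-5.
D: Wₕ = 0.12433977; term = 0.12433977²·(1 − 0.22364876)·1.314/1411 = 1.1177553 × 10^-5.
E: Wₕ = 0.20155696; term = 0.20155696²·(1 − 0.18226264)·5.48/1864 = 9.7666152 × 10^-5.
B: Wₕ = 0.35947970; term = 0.35947970²·(1 − 0.20241228)·1.948/3692 = 5.4381911 × 10^-5.
Sum = 2.0853064 × 10^-4.
SE = √(2.0853064 × 10^-4) = 0.0144.

0.0144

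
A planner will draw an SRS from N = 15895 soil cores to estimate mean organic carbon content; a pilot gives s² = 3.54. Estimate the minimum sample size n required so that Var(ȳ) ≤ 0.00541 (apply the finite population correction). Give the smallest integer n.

629

Without fpc, n₀ = s²/D = 3.54/0.00541 = 654.3438.
With fpc, (1 − n/N)·s²/n ≤ D requires n ≥ n₀/(1 + n₀/N) = 654.3438/(1 + 654.3438/15895) = 628.4717.
Rounding up, n = 629.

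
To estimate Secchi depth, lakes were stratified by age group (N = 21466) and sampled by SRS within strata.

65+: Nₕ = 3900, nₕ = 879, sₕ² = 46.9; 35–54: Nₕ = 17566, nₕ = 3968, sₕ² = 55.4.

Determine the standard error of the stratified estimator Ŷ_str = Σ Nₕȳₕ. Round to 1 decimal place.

Var(Ŷ_str) = Σₕ Nₕ²(1 − fₕ)sₕ²/nₕ.
65+: 3900²·(1 − 879/3900)·46.9/879 = 628636.08.
35–54: 17566²·(1 − 3968/17566)·55.4/3968 = 3.3349246 × 10^6.
Sum = 3.9635607 × 10^6.
SE = √(3.9635607 × 10^6) = 1990.9.

1990.9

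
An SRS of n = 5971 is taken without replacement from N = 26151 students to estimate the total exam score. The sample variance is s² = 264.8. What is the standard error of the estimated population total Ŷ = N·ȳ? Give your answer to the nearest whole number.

Var(Ŷ) = N²·Var(ȳ) = N²·(1 − n/N)·s²/n.
f = 5971/26151 = 0.22832779; Var(ȳ) = 0.77167221·264.8/5971 = 0.034221873.
Var(Ŷ) = 26151² · 0.034221873 = 2.3403477 × 10^7.
SE(Ŷ) = √(2.3403477 × 10^7) = 4838.

4838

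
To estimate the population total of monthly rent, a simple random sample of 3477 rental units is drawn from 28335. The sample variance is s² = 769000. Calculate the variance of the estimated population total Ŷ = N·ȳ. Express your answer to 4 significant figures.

1.558 × 10^11

Var(Ŷ) = N²·Var(ȳ) = N²·(1 − n/N)·s²/n.
f = 3477/28335 = 0.12271043; Var(ȳ) = 0.87728957·769000/3477 = 194.02809.
Var(Ŷ) = 28335² · 194.02809 = 1.5577976 × 10^11.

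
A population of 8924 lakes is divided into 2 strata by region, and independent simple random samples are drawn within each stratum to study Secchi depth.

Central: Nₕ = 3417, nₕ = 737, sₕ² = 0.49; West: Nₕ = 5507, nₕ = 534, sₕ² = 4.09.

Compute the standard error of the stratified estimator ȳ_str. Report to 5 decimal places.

Var(ȳ_str) = Σₕ Wₕ²(1 − fₕ)sₕ²/nₕ with Wₕ = Nₕ/N, N = 8924.
Central: Wₕ = 0.38290004; term = 0.38290004²·(1 − 0.21568627)·0.49/737 = 7.6452069 × 10^-5.
West: Wₕ = 0.61709996; term = 0.61709996²·(1 − 0.09696750)·4.09/534 = 0.0026338829.
Sum = 0.002710335.
SE = √(0.002710335) = 0.05206.

0.05206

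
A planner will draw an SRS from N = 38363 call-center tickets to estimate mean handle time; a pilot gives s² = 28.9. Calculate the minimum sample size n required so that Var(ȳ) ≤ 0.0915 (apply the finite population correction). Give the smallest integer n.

314

Without fpc, n₀ = s²/D = 28.9/0.0915 = 315.8470.
With fpc, (1 − n/N)·s²/n ≤ D requires n ≥ n₀/(1 + n₀/N) = 315.8470/(1 + 315.8470/38363) = 313.2678.
Rounding up, n = 314.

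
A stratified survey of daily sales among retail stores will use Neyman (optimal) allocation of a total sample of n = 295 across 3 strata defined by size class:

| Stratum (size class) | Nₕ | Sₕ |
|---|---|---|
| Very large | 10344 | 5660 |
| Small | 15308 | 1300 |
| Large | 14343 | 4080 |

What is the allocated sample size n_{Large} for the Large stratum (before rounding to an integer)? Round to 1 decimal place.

Neyman allocation: nₕ = n·NₕSₕ / Σⱼ NⱼSⱼ.
Σ NⱼSⱼ = 10344·5660 + 15308·1300 + 14343·4080 = 1.3696688 × 10^8.
n_{Large} = 295·14343·4080 / (1.3696688 × 10^8) = 126.0.

126.0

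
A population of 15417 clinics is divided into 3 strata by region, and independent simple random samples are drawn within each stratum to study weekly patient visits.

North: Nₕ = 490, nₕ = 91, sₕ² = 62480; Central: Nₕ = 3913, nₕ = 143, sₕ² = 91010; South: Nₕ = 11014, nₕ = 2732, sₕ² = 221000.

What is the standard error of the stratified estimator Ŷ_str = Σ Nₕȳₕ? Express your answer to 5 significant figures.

130010

Var(Ŷ_str) = Σₕ Nₕ²(1 − fₕ)sₕ²/nₕ.
North: 490²·(1 − 91/490)·62480/91 = 1.3423588 × 10^8.
Central: 3913²·(1 − 143/3913)·91010/143 = 9.3886743 × 10^9.
South: 11014²·(1 − 2732/11014)·221000/2732 = 7.3789043 × 10^9.
Sum = 1.6901814 × 10^10.
SE = √(1.6901814 × 10^10) = 130010.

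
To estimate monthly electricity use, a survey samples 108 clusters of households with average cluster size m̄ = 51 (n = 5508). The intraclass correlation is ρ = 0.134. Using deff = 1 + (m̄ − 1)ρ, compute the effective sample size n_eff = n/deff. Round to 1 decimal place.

deff = 1 + (51 − 1)·0.134 = 1 + 6.7 = 7.7.
n_eff = 5508 / 7.7 = 715.3.

715.3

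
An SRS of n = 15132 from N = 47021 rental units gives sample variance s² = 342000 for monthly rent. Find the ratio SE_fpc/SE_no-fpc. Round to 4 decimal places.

f = n/N = 15132/47021 = 0.32181366.
SE_no-fpc = √(s²/n) = 4.7540625; SE_fpc = √((1−f)s²/n) = 3.9150689.
Ratio = √(1−f) = 0.82352070.

0.8235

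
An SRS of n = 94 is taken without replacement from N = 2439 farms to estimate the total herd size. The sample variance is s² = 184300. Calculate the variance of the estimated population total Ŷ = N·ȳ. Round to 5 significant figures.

1.1214 × 10^10

Var(Ŷ) = N²·Var(ȳ) = N²·(1 − n/N)·s²/n.
f = 94/2439 = 0.03854039; Var(ȳ) = 0.96145961·184300/94 = 1885.0745.
Var(Ŷ) = 2439² · 1885.0745 = 1.1213782 × 10^10.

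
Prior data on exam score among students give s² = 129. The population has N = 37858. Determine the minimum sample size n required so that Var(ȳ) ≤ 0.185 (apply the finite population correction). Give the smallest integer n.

685

Without fpc, n₀ = s²/D = 129/0.185 = 697.2973.
With fpc, (1 − n/N)·s²/n ≤ D requires n ≥ n₀/(1 + n₀/N) = 697.2973/(1 + 697.2973/37858) = 684.6862.
Rounding up, n = 685.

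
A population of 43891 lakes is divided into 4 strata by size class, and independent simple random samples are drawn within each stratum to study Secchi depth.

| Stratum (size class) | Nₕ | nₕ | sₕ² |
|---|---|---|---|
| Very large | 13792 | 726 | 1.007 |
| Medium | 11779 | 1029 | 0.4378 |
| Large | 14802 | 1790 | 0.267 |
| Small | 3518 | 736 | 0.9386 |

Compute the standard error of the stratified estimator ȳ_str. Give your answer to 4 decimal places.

Var(ȳ_str) = Σₕ Wₕ²(1 − fₕ)sₕ²/nₕ with Wₕ = Nₕ/N, N = 43891.
Very large: Wₕ = 0.31423299; term = 0.31423299²·(1 − 0.05263921)·1.007/726 = 1.2975132 × 10^-4.
Medium: Wₕ = 0.26836937; term = 0.26836937²·(1 − 0.08735886)·0.4378/1029 = 2.796574 × 10^-5.
Large: Wₕ = 0.33724454; term = 0.33724454²·(1 − 0.12092960)·0.267/1790 = 1.4913231 × 10^-5.
Small: Wₕ = 0.08015311; term = 0.08015311²·(1 − 0.20920978)·0.9386/736 = 6.4789517 × 10^-6.
Sum = 1.7910924 × 10^-4.
SE = √(1.7910924 × 10^-4) = 0.0134.

0.0134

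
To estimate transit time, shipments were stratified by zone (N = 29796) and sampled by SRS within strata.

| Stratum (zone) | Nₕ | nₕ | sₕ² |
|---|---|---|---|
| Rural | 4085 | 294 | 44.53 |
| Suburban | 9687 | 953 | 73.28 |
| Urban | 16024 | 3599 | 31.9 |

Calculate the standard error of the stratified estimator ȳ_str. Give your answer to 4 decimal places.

Var(ȳ_str) = Σₕ Wₕ²(1 − fₕ)sₕ²/nₕ with Wₕ = Nₕ/N, N = 29796.
Rural: Wₕ = 0.13709894; term = 0.13709894²·(1 − 0.07197062)·44.53/294 = 0.002642015.
Suburban: Wₕ = 0.32511075; term = 0.32511075²·(1 − 0.09837927)·73.28/953 = 0.0073278929.
Urban: Wₕ = 0.53779031; term = 0.53779031²·(1 − 0.22460060)·31.9/3599 = 0.001987743.
Sum = 0.011957651.
SE = √(0.011957651) = 0.1094.

0.1094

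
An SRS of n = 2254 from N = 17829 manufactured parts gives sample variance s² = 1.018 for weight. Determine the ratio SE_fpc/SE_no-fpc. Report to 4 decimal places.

0.9347

f = n/N = 2254/17829 = 0.12642324.
SE_no-fpc = √(s²/n) = 0.021251859; SE_fpc = √((1−f)s²/n) = 0.01986312.
Ratio = √(1−f) = 0.93465328.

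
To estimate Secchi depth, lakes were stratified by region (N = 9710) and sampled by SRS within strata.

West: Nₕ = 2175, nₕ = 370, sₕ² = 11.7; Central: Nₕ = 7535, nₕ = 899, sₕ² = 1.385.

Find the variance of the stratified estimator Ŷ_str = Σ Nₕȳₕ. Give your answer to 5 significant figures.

201180

Var(Ŷ_str) = Σₕ Nₕ²(1 − fₕ)sₕ²/nₕ.
West: 2175²·(1 − 370/2175)·11.7/370 = 124142.53.
Central: 7535²·(1 − 899/7535)·1.385/899 = 77033.515.
Sum = 201176.05.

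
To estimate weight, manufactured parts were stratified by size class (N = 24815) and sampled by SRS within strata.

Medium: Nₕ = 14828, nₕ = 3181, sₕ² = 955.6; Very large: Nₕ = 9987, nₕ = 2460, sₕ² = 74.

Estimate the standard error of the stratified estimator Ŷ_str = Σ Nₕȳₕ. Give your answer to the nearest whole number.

7358

Var(Ŷ_str) = Σₕ Nₕ²(1 − fₕ)sₕ²/nₕ.
Medium: 14828²·(1 − 3181/14828)·955.6/3181 = 5.1881094 × 10^7.
Very large: 9987²·(1 − 2460/9987)·74/2460 = 2.261276 × 10^6.
Sum = 5.414237 × 10^7.
SE = √(5.414237 × 10^7) = 7358.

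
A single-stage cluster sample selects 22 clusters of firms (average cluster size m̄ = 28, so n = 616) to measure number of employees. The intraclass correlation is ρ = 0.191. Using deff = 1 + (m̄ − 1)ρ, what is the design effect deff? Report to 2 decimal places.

deff = 1 + (28 − 1)·0.191 = 1 + 5.157 = 6.157.

6.16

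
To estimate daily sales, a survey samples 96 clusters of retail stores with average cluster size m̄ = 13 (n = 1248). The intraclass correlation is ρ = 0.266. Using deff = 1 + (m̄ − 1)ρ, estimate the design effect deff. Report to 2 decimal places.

deff = 1 + (13 − 1)·0.266 = 1 + 3.192 = 4.192.

4.19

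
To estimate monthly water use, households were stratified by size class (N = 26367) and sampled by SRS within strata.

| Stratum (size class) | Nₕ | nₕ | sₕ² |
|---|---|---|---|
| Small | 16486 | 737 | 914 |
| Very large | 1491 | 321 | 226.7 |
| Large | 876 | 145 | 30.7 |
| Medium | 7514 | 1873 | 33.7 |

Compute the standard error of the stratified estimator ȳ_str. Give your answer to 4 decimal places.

Var(ȳ_str) = Σₕ Wₕ²(1 − fₕ)sₕ²/nₕ with Wₕ = Nₕ/N, N = 26367.
Small: Wₕ = 0.62525126; term = 0.62525126²·(1 − 0.04470460)·914/737 = 0.46315414.
Very large: Wₕ = 0.05654796; term = 0.05654796²·(1 − 0.21529175)·226.7/321 = 0.0017721013.
Large: Wₕ = 0.03322335; term = 0.03322335²·(1 − 0.16552511)·30.7/145 = 1.9501608 × 10^-4.
Medium: Wₕ = 0.28497743; term = 0.28497743²·(1 − 0.24926803)·33.7/1873 = 0.0010969781.
Sum = 0.46621824.
SE = √(0.46621824) = 0.6828.

0.6828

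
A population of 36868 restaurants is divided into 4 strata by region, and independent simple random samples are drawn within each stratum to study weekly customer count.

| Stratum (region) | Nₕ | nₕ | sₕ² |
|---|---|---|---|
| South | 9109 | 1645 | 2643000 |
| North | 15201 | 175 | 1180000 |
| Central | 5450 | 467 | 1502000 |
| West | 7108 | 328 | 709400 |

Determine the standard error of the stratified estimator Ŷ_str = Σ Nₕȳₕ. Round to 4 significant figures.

Var(Ŷ_str) = Σₕ Nₕ²(1 − fₕ)sₕ²/nₕ.
South: 9109²·(1 − 1645/9109)·2643000/1645 = 1.0923796 × 10^11.
North: 15201²·(1 − 175/15201)·1180000/175 = 1.5401375 × 10^12.
Central: 5450²·(1 − 467/5450)·1502000/467 = 8.7345481 × 10^10.
West: 7108²·(1 − 328/7108)·709400/328 = 1.0423041 × 10^11.
Sum = 1.8409514 × 10^12.
SE = √(1.8409514 × 10^12) = 1.357 × 10^6.

1.357 × 10^6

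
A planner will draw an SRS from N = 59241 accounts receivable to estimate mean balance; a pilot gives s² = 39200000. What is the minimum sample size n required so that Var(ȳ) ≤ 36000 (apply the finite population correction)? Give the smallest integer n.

Without fpc, n₀ = s²/D = 39200000/36000 = 1088.8889.
With fpc, (1 − n/N)·s²/n ≤ D requires n ≥ n₀/(1 + n₀/N) = 1088.8889/(1 + 1088.8889/59241) = 1069.2356.
Rounding up, n = 1070.

1070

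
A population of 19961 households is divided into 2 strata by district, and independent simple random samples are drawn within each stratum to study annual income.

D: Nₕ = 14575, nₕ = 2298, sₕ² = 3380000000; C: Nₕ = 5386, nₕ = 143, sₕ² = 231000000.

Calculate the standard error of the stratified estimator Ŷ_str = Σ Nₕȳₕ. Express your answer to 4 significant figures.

1.757 × 10^7

Var(Ŷ_str) = Σₕ Nₕ²(1 − fₕ)sₕ²/nₕ.
D: 14575²·(1 − 2298/14575)·3380000000/2298 = 2.6318886 × 10^14.
C: 5386²·(1 − 143/5386)·231000000/143 = 4.561652 × 10^13.
Sum = 3.0880538 × 10^14.
SE = √(3.0880538 × 10^14) = 1.757 × 10^7.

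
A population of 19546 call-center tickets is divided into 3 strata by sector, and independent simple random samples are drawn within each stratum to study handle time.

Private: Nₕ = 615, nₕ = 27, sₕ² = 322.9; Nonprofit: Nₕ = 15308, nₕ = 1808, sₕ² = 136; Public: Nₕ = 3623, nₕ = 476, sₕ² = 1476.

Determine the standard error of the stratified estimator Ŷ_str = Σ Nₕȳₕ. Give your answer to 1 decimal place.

7431.3

Var(Ŷ_str) = Σₕ Nₕ²(1 − fₕ)sₕ²/nₕ.
Private: 615²·(1 − 27/615)·322.9/27 = 4.3247073 × 10^6.
Nonprofit: 15308²·(1 − 1808/15308)·136/1808 = 1.5545071 × 10^7.
Public: 3623²·(1 − 476/3623)·1476/476 = 3.5354482 × 10^7.
Sum = 5.522426 × 10^7.
SE = √(5.522426 × 10^7) = 7431.3.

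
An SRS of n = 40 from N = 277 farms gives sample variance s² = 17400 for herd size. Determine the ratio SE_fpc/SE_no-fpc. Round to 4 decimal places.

0.9250

f = n/N = 40/277 = 0.14440433.
SE_no-fpc = √(s²/n) = 20.856654; SE_fpc = √((1−f)s²/n) = 19.292074.
Ratio = √(1−f) = 0.92498414.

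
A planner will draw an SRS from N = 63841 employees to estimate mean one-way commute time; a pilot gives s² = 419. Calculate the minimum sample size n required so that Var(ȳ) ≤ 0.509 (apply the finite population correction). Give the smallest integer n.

813

Without fpc, n₀ = s²/D = 419/0.509 = 823.1827.
With fpc, (1 − n/N)·s²/n ≤ D requires n ≥ n₀/(1 + n₀/N) = 823.1827/(1 + 823.1827/63841) = 812.7035.
Rounding up, n = 813.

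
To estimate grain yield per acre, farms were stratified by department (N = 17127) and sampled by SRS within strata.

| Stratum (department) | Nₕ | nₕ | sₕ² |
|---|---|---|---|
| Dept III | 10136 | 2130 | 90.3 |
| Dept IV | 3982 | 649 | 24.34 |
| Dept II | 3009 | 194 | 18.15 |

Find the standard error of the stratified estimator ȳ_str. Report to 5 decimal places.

0.12699

Var(ȳ_str) = Σₕ Wₕ²(1 − fₕ)sₕ²/nₕ with Wₕ = Nₕ/N, N = 17127.
Dept III: Wₕ = 0.59181409; term = 0.59181409²·(1 − 0.21014207)·90.3/2130 = 0.011728102.
Dept IV: Wₕ = 0.23249839; term = 0.23249839²·(1 − 0.16298343)·24.34/649 = 0.001696875.
Dept II: Wₕ = 0.17568751; term = 0.17568751²·(1 − 0.06447325)·18.15/194 = 0.0027015493.
Sum = 0.016126526.
SE = √(0.016126526) = 0.12699.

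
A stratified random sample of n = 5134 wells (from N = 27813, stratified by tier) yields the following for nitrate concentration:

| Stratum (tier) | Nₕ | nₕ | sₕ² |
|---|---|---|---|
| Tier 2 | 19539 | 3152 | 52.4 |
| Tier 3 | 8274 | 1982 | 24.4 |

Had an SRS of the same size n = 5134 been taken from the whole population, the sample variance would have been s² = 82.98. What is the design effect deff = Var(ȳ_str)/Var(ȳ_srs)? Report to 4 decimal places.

Var(ȳ_str) = Σ Wₕ²(1−fₕ)sₕ²/nₕ with Wₕ = Nₕ/27813:
  Tier 2: (19539/27813)²·(1−3152/19539)·52.4/3152 = 0.0068809942
  Tier 3: (8274/27813)²·(1−1982/8274)·24.4/1982 = 8.2850424 × 10^-4
  → Var(ȳ_str) = 0.0077094984.
Var(ȳ_srs) = (1 − 5134/27813)·82.98/5134 = 0.013179339.
deff = 0.0077094984 / 0.013179339 = 0.5850.

0.5850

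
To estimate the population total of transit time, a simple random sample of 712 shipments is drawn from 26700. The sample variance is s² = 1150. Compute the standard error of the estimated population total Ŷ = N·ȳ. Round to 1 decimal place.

33477.3

Var(Ŷ) = N²·Var(ȳ) = N²·(1 − n/N)·s²/n.
f = 712/26700 = 0.02666667; Var(ȳ) = 0.97333333·1150/712 = 1.5720974.
Var(Ŷ) = 26700² · 1.5720974 = 1.1207325 × 10^9.
SE(Ŷ) = √(1.1207325 × 10^9) = 33477.3.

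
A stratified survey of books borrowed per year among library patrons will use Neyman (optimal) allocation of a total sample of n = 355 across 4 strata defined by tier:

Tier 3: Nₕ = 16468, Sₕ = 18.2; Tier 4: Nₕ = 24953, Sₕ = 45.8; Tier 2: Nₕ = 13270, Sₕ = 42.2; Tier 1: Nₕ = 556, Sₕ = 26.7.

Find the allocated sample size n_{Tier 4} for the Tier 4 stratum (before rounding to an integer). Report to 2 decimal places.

201.11

Neyman allocation: nₕ = n·NₕSₕ / Σⱼ NⱼSⱼ.
Σ NⱼSⱼ = 16468·18.2 + 24953·45.8 + 13270·42.2 + 556·26.7 = 2.0174042 × 10^6.
n_{Tier 4} = 355·24953·45.8 / (2.0174042 × 10^6) = 201.11.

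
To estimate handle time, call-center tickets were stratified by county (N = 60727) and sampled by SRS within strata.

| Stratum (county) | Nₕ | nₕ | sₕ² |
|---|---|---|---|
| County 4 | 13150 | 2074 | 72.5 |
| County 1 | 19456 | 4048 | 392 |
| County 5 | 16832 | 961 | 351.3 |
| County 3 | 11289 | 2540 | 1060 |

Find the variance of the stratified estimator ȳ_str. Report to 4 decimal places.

Var(ȳ_str) = Σₕ Wₕ²(1 − fₕ)sₕ²/nₕ with Wₕ = Nₕ/N, N = 60727.
County 4: Wₕ = 0.21654289; term = 0.21654289²·(1 − 0.15771863)·72.5/2074 = 0.0013806204.
County 1: Wₕ = 0.32038467; term = 0.32038467²·(1 − 0.20805921)·392/4048 = 0.0078719393.
County 5: Wₕ = 0.27717490; term = 0.27717490²·(1 − 0.05709363)·351.3/961 = 0.026480801.
County 3: Wₕ = 0.18589754; term = 0.18589754²·(1 − 0.22499779)·1060/2540 = 0.011176926.
Sum = 0.046910287.

0.0469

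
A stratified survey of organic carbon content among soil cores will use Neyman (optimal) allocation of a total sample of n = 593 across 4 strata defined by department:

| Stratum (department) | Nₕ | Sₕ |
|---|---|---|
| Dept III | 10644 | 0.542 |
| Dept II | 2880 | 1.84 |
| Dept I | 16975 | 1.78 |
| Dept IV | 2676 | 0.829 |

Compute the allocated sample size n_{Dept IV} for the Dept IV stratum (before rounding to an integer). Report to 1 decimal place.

Neyman allocation: nₕ = n·NₕSₕ / Σⱼ NⱼSⱼ.
Σ NⱼSⱼ = 10644·0.542 + 2880·1.84 + 16975·1.78 + 2676·0.829 = 43502.152.
n_{Dept IV} = 593·2676·0.829 / 43502.152 = 30.2.

30.2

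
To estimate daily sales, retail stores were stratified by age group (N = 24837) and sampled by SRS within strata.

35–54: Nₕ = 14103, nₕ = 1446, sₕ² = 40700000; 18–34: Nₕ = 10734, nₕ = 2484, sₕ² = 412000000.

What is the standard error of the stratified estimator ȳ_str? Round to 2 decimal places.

Var(ȳ_str) = Σₕ Wₕ²(1 − fₕ)sₕ²/nₕ with Wₕ = Nₕ/N, N = 24837.
35–54: Wₕ = 0.56782220; term = 0.56782220²·(1 − 0.10253138)·40700000/1446 = 8144.6069.
18–34: Wₕ = 0.43217780; term = 0.43217780²·(1 − 0.23141420)·412000000/2484 = 23810.192.
Sum = 31954.799.
SE = √(31954.799) = 178.76.

178.76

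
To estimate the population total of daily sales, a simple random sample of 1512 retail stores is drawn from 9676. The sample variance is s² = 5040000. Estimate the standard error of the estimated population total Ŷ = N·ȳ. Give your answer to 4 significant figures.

Var(Ŷ) = N²·Var(ȳ) = N²·(1 − n/N)·s²/n.
f = 1512/9676 = 0.15626292; Var(ȳ) = 0.84373708·5040000/1512 = 2812.4569.
Var(Ŷ) = 9676² · 2812.4569 = 2.6331621 × 10^11.
SE(Ŷ) = √(2.6331621 × 10^11) = 513100.

513100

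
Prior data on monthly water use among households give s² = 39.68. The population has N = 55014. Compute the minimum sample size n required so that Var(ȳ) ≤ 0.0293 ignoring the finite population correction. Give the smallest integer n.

1355

Without fpc, n₀ = s²/D = 39.68/0.0293 = 1354.2662.
Rounding up, n = 1355.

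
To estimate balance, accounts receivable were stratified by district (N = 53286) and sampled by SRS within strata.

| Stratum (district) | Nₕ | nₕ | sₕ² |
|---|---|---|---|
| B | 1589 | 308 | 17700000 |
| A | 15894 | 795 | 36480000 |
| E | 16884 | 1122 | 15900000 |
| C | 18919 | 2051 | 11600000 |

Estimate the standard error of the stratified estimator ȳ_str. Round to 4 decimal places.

76.7032

Var(ȳ_str) = Σₕ Wₕ²(1 − fₕ)sₕ²/nₕ with Wₕ = Nₕ/N, N = 53286.
B: Wₕ = 0.02982022; term = 0.02982022²·(1 − 0.19383260)·17700000/308 = 41.197355.
A: Wₕ = 0.29827722; term = 0.29827722²·(1 − 0.05001888)·36480000/795 = 3878.313.
E: Wₕ = 0.31685621; term = 0.31685621²·(1 − 0.06645345)·15900000/1122 = 1328.2037.
C: Wₕ = 0.35504635; term = 0.35504635²·(1 − 0.10840954)·11600000/2051 = 635.66435.
Sum = 5883.3784.
SE = √(5883.3784) = 76.7032.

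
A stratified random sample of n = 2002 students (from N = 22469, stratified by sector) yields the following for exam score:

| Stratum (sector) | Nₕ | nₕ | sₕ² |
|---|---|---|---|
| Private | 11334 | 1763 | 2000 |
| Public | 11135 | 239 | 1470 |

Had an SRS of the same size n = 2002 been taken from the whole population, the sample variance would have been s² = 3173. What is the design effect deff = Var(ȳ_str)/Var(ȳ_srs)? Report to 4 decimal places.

1.1927

Var(ȳ_str) = Σ Wₕ²(1−fₕ)sₕ²/nₕ with Wₕ = Nₕ/22469:
  Private: (11334/22469)²·(1−1763/11334)·2000/1763 = 0.24375342
  Public: (11135/22469)²·(1−239/11135)·1470/239 = 1.4781185
  → Var(ȳ_str) = 1.7218719.
Var(ȳ_srs) = (1 − 2002/22469)·3173/2002 = 1.4436983.
deff = 1.7218719 / 1.4436983 = 1.1927.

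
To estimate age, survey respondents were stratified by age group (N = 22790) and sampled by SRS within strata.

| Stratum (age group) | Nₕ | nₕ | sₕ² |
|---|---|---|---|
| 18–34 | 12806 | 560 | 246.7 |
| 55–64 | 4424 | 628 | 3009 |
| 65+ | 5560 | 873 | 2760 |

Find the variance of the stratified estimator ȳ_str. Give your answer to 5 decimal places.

0.44656

Var(ȳ_str) = Σₕ Wₕ²(1 − fₕ)sₕ²/nₕ with Wₕ = Nₕ/N, N = 22790.
18–34: Wₕ = 0.56191312; term = 0.56191312²·(1 − 0.04372950)·246.7/560 = 0.13301488.
55–64: Wₕ = 0.19412023; term = 0.19412023²·(1 − 0.14195298)·3009/628 = 0.15492276.
65+: Wₕ = 0.24396665; term = 0.24396665²·(1 − 0.15701439)·2760/873 = 0.15862657.
Sum = 0.44656421.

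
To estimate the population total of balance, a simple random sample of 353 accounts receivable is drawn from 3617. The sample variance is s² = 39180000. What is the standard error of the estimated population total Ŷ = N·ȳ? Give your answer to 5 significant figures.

1.1447 × 10^6

Var(Ŷ) = N²·Var(ȳ) = N²·(1 − n/N)·s²/n.
f = 353/3617 = 0.09759469; Var(ȳ) = 0.90240531·39180000/353 = 100159.32.
Var(Ŷ) = 3617² · 100159.32 = 1.3103532 × 10^12.
SE(Ŷ) = √(1.3103532 × 10^12) = 1.1447 × 10^6.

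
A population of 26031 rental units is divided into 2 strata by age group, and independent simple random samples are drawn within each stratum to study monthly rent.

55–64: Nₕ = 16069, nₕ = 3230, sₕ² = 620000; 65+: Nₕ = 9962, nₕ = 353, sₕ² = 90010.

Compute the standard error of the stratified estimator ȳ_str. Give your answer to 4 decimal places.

Var(ȳ_str) = Σₕ Wₕ²(1 − fₕ)sₕ²/nₕ with Wₕ = Nₕ/N, N = 26031.
55–64: Wₕ = 0.61730245; term = 0.61730245²·(1 − 0.20100815)·620000/3230 = 58.442329.
65+: Wₕ = 0.38269755; term = 0.38269755²·(1 − 0.03543465)·90010/353 = 36.021275.
Sum = 94.463604.
SE = √(94.463604) = 9.7192.

9.7192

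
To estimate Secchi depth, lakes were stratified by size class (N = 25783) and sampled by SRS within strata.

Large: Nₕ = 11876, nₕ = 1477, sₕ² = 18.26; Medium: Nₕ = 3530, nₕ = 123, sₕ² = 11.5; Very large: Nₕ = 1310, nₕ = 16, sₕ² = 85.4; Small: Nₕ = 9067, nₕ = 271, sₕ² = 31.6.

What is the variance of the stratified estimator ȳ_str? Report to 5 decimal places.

Var(ȳ_str) = Σₕ Wₕ²(1 − fₕ)sₕ²/nₕ with Wₕ = Nₕ/N, N = 25783.
Large: Wₕ = 0.46061358; term = 0.46061358²·(1 − 0.12436847)·18.26/1477 = 0.0022967575.
Medium: Wₕ = 0.13691192; term = 0.13691192²·(1 − 0.03484419)·11.5/123 = 0.0016915026.
Very large: Wₕ = 0.05080867; term = 0.05080867²·(1 − 0.01221374)·85.4/16 = 0.013610578.
Small: Wₕ = 0.35166583; term = 0.35166583²·(1 − 0.02988861)·31.6/271 = 0.013989421.
Sum = 0.031588259.

0.03159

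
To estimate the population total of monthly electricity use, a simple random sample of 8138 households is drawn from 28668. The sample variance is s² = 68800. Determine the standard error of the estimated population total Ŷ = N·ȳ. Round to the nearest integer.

70539

Var(Ŷ) = N²·Var(ȳ) = N²·(1 − n/N)·s²/n.
f = 8138/28668 = 0.28387052; Var(ȳ) = 0.71612948·68800/8138 = 6.0542773.
Var(Ŷ) = 28668² · 6.0542773 = 4.9757334 × 10^9.
SE(Ŷ) = √(4.9757334 × 10^9) = 70539.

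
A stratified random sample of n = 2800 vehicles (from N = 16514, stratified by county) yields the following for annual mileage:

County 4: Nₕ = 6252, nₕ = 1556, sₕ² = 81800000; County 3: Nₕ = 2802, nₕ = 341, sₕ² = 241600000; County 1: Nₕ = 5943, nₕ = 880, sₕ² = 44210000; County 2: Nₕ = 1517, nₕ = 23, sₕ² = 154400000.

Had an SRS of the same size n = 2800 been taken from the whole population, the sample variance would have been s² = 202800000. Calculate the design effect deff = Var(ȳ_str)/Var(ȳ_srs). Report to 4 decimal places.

Var(ȳ_str) = Σ Wₕ²(1−fₕ)sₕ²/nₕ with Wₕ = Nₕ/16514:
  County 4: (6252/16514)²·(1−1556/6252)·81800000/1556 = 5659.6061
  County 3: (2802/16514)²·(1−341/2802)·241600000/341 = 17915.038
  County 1: (5943/16514)²·(1−880/5943)·44210000/880 = 5543.0263
  County 2: (1517/16514)²·(1−23/1517)·154400000/23 = 55789.321
  → Var(ȳ_str) = 84906.991.
Var(ȳ_srs) = (1 − 2800/16514)·202800000/2800 = 60148.082.
deff = 84906.991 / 60148.082 = 1.4116.

1.4116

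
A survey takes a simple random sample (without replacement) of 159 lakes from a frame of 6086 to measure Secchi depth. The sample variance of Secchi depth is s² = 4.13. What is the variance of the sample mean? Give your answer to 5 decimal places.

0.02530

Under SRS without replacement, Var(ȳ) = (1 − f)·s²/n with f = n/N = 159/6086 = 0.02612553.
Var(ȳ) = (1 − 0.02612553)·4.13/159 = 0.97387447·0.025974843 = 0.025296236.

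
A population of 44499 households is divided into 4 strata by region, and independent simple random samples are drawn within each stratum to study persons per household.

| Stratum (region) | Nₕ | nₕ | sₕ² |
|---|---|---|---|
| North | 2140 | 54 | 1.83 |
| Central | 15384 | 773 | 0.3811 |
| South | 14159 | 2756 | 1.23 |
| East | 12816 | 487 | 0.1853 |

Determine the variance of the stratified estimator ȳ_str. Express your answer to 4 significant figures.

1.991 × 10^-4

Var(ȳ_str) = Σₕ Wₕ²(1 − fₕ)sₕ²/nₕ with Wₕ = Nₕ/N, N = 44499.
North: Wₕ = 0.04809097; term = 0.04809097²·(1 − 0.02523364)·1.83/54 = 7.6398513 × 10^-5.
Central: Wₕ = 0.34571563; term = 0.34571563²·(1 − 0.05024701)·0.3811/773 = 5.5963925 × 10^-5.
South: Wₕ = 0.31818693; term = 0.31818693²·(1 − 0.19464651)·1.23/2756 = 3.6389585 × 10^-5.
East: Wₕ = 0.28800647; term = 0.28800647²·(1 − 0.03799938)·0.1853/487 = 3.0361716 × 10^-5.
Sum = 1.9911374 × 10^-4.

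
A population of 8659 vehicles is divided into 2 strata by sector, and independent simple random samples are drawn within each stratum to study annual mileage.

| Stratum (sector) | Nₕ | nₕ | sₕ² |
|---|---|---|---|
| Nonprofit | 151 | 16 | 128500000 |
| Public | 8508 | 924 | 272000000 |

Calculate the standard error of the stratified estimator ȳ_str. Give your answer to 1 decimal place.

505.5

Var(ȳ_str) = Σₕ Wₕ²(1 − fₕ)sₕ²/nₕ with Wₕ = Nₕ/N, N = 8659.
Nonprofit: Wₕ = 0.01743850; term = 0.01743850²·(1 − 0.10596026)·128500000/16 = 2183.5261.
Public: Wₕ = 0.98256150; term = 0.98256150²·(1 − 0.10860367)·272000000/924 = 253330.37.
Sum = 255513.9.
SE = √(255513.9) = 505.5.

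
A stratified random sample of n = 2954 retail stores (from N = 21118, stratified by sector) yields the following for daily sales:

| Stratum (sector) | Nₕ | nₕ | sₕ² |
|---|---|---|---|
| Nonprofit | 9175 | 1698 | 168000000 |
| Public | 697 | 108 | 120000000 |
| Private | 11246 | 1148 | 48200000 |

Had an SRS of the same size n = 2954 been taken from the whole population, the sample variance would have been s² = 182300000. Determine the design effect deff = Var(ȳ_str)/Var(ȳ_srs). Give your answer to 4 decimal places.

0.5074

Var(ȳ_str) = Σ Wₕ²(1−fₕ)sₕ²/nₕ with Wₕ = Nₕ/21118:
  Nonprofit: (9175/21118)²·(1−1698/9175)·168000000/1698 = 15219.468
  Public: (697/21118)²·(1−108/697)·120000000/108 = 1022.8218
  Private: (11246/21118)²·(1−1148/11246)·48200000/1148 = 10691.362
  → Var(ȳ_str) = 26933.652.
Var(ȳ_srs) = (1 − 2954/21118)·182300000/2954 = 53080.485.
deff = 26933.652 / 53080.485 = 0.5074.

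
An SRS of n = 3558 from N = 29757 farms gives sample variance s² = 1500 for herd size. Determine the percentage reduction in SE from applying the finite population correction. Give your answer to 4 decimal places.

6.1687

f = n/N = 3558/29757 = 0.11956850.
SE_no-fpc = √(s²/n) = 0.6492959; SE_fpc = √((1−f)s²/n) = 0.60924285.
Ratio = √(1−f) = 0.93831311. Reduction = 100·(1 − 0.93831311) = 6.1687%.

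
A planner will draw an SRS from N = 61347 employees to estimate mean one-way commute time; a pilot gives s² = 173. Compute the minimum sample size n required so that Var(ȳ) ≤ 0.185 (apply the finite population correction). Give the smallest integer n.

Without fpc, n₀ = s²/D = 173/0.185 = 935.1351.
With fpc, (1 − n/N)·s²/n ≤ D requires n ≥ n₀/(1 + n₀/N) = 935.1351/(1 + 935.1351/61347) = 921.0945.
Rounding up, n = 922.

922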